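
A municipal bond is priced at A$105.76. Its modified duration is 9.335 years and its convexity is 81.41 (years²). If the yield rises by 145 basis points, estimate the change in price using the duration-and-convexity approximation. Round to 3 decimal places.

Duration effect: -D_mod·Δy = -9.335 × (+0.0145) = -0.1353575
Convexity effect: ½·C·(Δy)² = 0.5 × 81.41 × (0.0145)² = +0.00855822625
ΔP/P ≈ -0.1353575 + 0.00855822625 = -0.12679927375
ΔP ≈ 105.76 × (-0.12679927375) = -13.4102911918.

-A$13.410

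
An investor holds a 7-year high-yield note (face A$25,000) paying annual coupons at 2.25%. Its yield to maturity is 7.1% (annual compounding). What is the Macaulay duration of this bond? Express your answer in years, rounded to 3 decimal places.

Periodic yield y = 0.071. Discount each cash flow and weight by its year:
  t   CF        PV=CF/(1+0.071)^t    t·PV
  1       562.50       525.2101       525.2101
  2       562.50       490.3922       980.7845
  3       562.50       457.8826     1,373.6477
  4       562.50       427.5281     1,710.1123
  5       562.50       399.1859     1,995.9294
  6       562.50       372.7226     2,236.3355
  7    25,562.50    15,815.2853   110,706.9968
  Σ                 18,488.2067   119,529.0162
Price P = Σ PV = 18,488.2067.
Macaulay duration = Σ(t·PV) / P = 119,529.0162 / 18,488.2067 = 6.46515 years.

6.465 years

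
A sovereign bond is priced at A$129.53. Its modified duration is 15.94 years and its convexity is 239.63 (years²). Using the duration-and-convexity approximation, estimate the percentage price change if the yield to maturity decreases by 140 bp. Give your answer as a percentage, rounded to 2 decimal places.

+24.66%

Duration effect: -D_mod·Δy = -15.94 × (-0.014) = +0.223160
Convexity effect: ½·C·(Δy)² = 0.5 × 239.63 × (-0.014)² = +0.02348374
ΔP/P ≈ +0.223160 + 0.02348374 = +0.24664374
= +24.664374%.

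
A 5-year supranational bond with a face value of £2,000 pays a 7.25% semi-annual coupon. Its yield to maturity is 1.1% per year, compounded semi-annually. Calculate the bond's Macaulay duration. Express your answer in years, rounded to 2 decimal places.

4.38 years

Periodic yield y = 0.0055. Discount each cash flow and weight by its period:
  t   CF        PV=CF/(1+0.0055)^t    t·PV
  1        72.50        72.1034        72.1034
  2        72.50        71.7090       143.4181
  3        72.50        71.3168       213.9504
  4        72.50        70.9267       283.7068
  5        72.50        70.5387       352.6936
  6        72.50        70.1529       420.9173
  7        72.50        69.7692       488.3841
  8        72.50        69.3875       555.1002
  9        72.50        69.0080       621.0718
  10    2,072.50     1,961.8861    19,618.8610
  Σ                  2,596.7983    22,770.2068
Price P = Σ PV = 2,596.7983.
Macaulay duration = Σ(t·PV) / P = 22,770.2068 / 2,596.7983 = 8.76857 half-year periods.
In years: 8.76857 / 2 = 4.38428 years.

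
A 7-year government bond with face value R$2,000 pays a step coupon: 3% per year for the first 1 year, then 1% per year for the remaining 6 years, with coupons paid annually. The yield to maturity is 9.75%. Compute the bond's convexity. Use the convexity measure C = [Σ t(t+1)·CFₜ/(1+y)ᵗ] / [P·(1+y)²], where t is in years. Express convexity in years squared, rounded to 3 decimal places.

With y = 0.0975:
  t   CF        PV=CF/(1+0.0975)^t    t·PV        t(t+1)·PV
  1        60.00        54.6697        54.6697         109.3394
  2        20.00        16.6043        33.2086          99.6259
  3        20.00        15.1292        45.3876         181.5506
  4        20.00        13.7852        55.1406         275.7032
  5        20.00        12.5605        62.8026         376.8154
  6        20.00        11.4447        68.6679         480.6756
  7     2,020.00     1,053.2214     7,372.5497      58,980.3973
  Σ                  1,177.4149     7,692.4268      60,504.1075
P = 1,177.4149.
Convexity = Σ t(t+1)·PV / [P·(1+y)²] = 60,504.1075 / (1,177.4149 × 1.204506) = 42.66250.

42.662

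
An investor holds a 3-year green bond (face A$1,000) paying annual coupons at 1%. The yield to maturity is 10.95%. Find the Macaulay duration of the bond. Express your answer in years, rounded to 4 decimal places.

2.9654 years

Periodic yield y = 0.1095. Discount each cash flow and weight by its year:
  t   CF        PV=CF/(1+0.1095)^t    t·PV
  1        10.00         9.0131         9.0131
  2        10.00         8.1235        16.2471
  3     1,010.00       739.5022     2,218.5065
  Σ                    756.6388     2,243.7667
Price P = Σ PV = 756.6388.
Macaulay duration = Σ(t·PV) / P = 2,243.7667 / 756.6388 = 2.96544 years.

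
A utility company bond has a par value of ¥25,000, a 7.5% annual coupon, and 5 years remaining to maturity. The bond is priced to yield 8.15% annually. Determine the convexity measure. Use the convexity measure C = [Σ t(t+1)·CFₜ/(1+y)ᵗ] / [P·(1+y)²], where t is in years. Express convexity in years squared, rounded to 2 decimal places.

21.18

With y = 0.0815:
  t   CF        PV=CF/(1+0.0815)^t    t·PV        t(t+1)·PV
  1     1,875.00     1,733.7032     1,733.7032       3,467.4064
  2     1,875.00     1,603.0543     3,206.1085       9,618.3256
  3     1,875.00     1,482.2508     4,446.7525      17,787.0099
  4     1,875.00     1,370.5509     5,482.2037      27,411.0185
  5    26,875.00    18,164.1824    90,820.9119     544,925.4717
  Σ                 24,353.7416   105,689.6798     603,209.2320
P = 24,353.7416.
Convexity = Σ t(t+1)·PV / [P·(1+y)²] = 603,209.2320 / (24,353.7416 × 1.169642) = 21.17626.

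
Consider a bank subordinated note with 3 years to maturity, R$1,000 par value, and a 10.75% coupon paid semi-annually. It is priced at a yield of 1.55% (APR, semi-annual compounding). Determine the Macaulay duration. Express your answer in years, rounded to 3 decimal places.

2.688 years

Periodic yield y = 0.00775. Discount each cash flow and weight by its period:
  t   CF        PV=CF/(1+0.00775)^t    t·PV
  1        53.75        53.3366        53.3366
  2        53.75        52.9265       105.8529
  3        53.75        52.5194       157.5583
  4        53.75        52.1155       208.4622
  5        53.75        51.7148       258.5738
  6     1,053.75     1,006.0527     6,036.3164
  Σ                  1,268.6656     6,820.1002
Price P = Σ PV = 1,268.6656.
Macaulay duration = Σ(t·PV) / P = 6,820.1002 / 1,268.6656 = 5.37581 half-year periods.
In years: 5.37581 / 2 = 2.68790 years.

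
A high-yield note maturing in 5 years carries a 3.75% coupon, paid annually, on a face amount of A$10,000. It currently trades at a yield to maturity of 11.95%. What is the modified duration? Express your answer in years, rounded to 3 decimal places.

Periodic yield y = 0.1195. First find Macaulay duration:
  t   CF        PV=CF/(1+0.1195)^t    t·PV
  1       375.00       334.9710       334.9710
  2       375.00       299.2148       598.4296
  3       375.00       267.2754       801.8262
  4       375.00       238.7453       954.9813
  5    10,375.00     5,900.2120    29,501.0600
  Σ                  7,040.4185    32,191.2680
P = 7,040.4185; Macaulay duration = 32,191.2680 / 7,040.4185 = 4.57235 years.
Modified duration = D_Mac / (1 + y) = 4.57235 / 1.1195 = 4.08428 years.

4.084 years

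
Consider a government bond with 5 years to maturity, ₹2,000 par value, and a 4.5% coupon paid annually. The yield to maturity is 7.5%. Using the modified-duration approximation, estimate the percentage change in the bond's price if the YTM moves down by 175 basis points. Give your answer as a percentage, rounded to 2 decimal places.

Periodic yield y = 0.075. Modified duration first:
  t   CF        PV=CF/(1+0.075)^t    t·PV
  1        90.00        83.7209        83.7209
  2        90.00        77.8799       155.7599
  3        90.00        72.4465       217.3394
  4        90.00        67.3920       269.5682
  5     2,090.00     1,455.8075     7,279.0377
  Σ                  1,757.2469     8,005.4261
P = 1,757.2469; D_Mac = 4.55566 yrs; D_mod = 4.55566/(1+0.075) = 4.23783 yrs.
ΔP/P ≈ -D_mod · Δy = -4.23783 × (-0.0175) = +0.074162 = +7.4162%.

+7.42%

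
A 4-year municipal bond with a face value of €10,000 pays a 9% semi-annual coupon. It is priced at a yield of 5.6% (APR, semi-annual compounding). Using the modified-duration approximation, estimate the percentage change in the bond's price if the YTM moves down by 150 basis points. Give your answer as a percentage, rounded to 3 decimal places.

+5.080%

Periodic yield y = 0.028. Modified duration first:
  t   CF        PV=CF/(1+0.028)^t    t·PV
  1       450.00       437.7432       437.7432
  2       450.00       425.8202       851.6404
  3       450.00       414.2220     1,242.6660
  4       450.00       402.9397     1,611.7588
  5       450.00       391.9647     1,959.8234
  6       450.00       381.2886     2,287.7316
  7       450.00       370.9033     2,596.3232
  8    10,450.00     8,378.5984    67,028.7870
  Σ                 11,203.4801    78,016.4737
P = 11,203.4801; D_Mac = 6.96359 half-year periods = 3.48180 yrs; D_mod = 3.48180/(1+0.028) = 3.38696 yrs.
ΔP/P ≈ -D_mod · Δy = -3.38696 × (-0.015) = +0.050804 = +5.0804%.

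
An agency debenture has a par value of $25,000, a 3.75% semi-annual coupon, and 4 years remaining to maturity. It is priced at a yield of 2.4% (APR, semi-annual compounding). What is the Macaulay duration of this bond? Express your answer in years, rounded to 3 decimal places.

Periodic yield y = 0.012. Discount each cash flow and weight by its period:
  t   CF        PV=CF/(1+0.012)^t    t·PV
  1       468.75       463.1917       463.1917
  2       468.75       457.6993       915.3986
  3       468.75       452.2720     1,356.8161
  4       468.75       446.9091     1,787.6365
  5       468.75       441.6098     2,208.0491
  6       468.75       436.3733     2,618.2400
  7       468.75       431.1989     3,018.3926
  8    25,468.75    23,150.6682   185,205.3455
  Σ                 26,279.9225   197,573.0702
Price P = Σ PV = 26,279.9225.
Macaulay duration = Σ(t·PV) / P = 197,573.0702 / 26,279.9225 = 7.51802 half-year periods.
In years: 7.51802 / 2 = 3.75901 years.

3.759 years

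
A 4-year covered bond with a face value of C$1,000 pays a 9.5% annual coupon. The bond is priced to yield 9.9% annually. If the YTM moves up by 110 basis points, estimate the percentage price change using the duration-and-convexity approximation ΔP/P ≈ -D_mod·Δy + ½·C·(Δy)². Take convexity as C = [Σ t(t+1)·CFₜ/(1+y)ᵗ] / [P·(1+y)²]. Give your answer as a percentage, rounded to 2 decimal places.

-3.42%

With y = 0.099:
  t   CF        PV=CF/(1+0.099)^t    t·PV        t(t+1)·PV
  1        95.00        86.4422        86.4422         172.8844
  2        95.00        78.6553       157.3107         471.9320
  3        95.00        71.5699       214.7098         858.8390
  4     1,095.00       750.6256     3,002.5022      15,012.5112
  Σ                    987.2930     3,460.9649      16,516.1667
P = 987.2930; D_Mac = 3.50551 yrs; D_mod = 3.18973 yrs; C = 13.85057.
Duration effect: -3.18973 × (+0.011) = -0.035087
Convexity effect: 0.5 × 13.85057 × (0.011)² = +0.0008380
ΔP/P ≈ -0.035087 + 0.0008380 = -0.034249 = -3.4249%.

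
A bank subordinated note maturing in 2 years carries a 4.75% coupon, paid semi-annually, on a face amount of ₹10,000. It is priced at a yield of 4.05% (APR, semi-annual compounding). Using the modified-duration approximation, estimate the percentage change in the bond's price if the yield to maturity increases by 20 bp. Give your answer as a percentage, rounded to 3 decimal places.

-0.379%

Periodic yield y = 0.02025. Modified duration first:
  t   CF        PV=CF/(1+0.02025)^t    t·PV
  1       237.50       232.7861       232.7861
  2       237.50       228.1657       456.3315
  3       237.50       223.6371       670.9112
  4    10,237.50     9,448.6008    37,794.4032
  Σ                 10,133.1897    39,154.4320
P = 10,133.1897; D_Mac = 3.86398 half-year periods = 1.93199 yrs; D_mod = 1.93199/(1+0.02025) = 1.89364 yrs.
ΔP/P ≈ -D_mod · Δy = -1.89364 × (+0.002) = -0.003787 = -0.3787%.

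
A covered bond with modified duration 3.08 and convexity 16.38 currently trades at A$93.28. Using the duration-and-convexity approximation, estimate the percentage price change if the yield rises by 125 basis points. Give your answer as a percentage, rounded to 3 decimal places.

-3.722%

Duration effect: -D_mod·Δy = -3.08 × (+0.0125) = -0.038500
Convexity effect: ½·C·(Δy)² = 0.5 × 16.38 × (0.0125)² = +0.0012796875
ΔP/P ≈ -0.038500 + 0.0012796875 = -0.0372203125
= -3.72203125%.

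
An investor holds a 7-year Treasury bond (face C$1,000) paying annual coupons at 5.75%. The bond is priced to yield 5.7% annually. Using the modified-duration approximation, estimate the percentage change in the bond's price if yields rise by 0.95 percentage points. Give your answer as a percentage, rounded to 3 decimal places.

-5.355%

Periodic yield y = 0.057. Modified duration first:
  t   CF        PV=CF/(1+0.057)^t    t·PV
  1        57.50        54.3992        54.3992
  2        57.50        51.4657       102.9314
  3        57.50        48.6903       146.0710
  4        57.50        46.0647       184.2587
  5        57.50        43.5806       217.9029
  6        57.50        41.2304       247.3826
  7     1,057.50       717.3902     5,021.7317
  Σ                  1,002.8212     5,974.6775
P = 1,002.8212; D_Mac = 5.95787 yrs; D_mod = 5.95787/(1+0.057) = 5.63658 yrs.
ΔP/P ≈ -D_mod · Δy = -5.63658 × (+0.0095) = -0.053548 = -5.3548%.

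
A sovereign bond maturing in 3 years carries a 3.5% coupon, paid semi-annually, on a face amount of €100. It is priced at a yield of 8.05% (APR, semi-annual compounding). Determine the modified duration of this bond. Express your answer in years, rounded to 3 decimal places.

Periodic yield y = 0.04025. First find Macaulay duration:
  t   CF        PV=CF/(1+0.04025)^t    t·PV
  1         1.75         1.6823         1.6823
  2         1.75         1.6172         3.2344
  3         1.75         1.5546         4.6639
  4         1.75         1.4945         5.9779
  5         1.75         1.4366         7.1832
  6       101.75        80.2986       481.7917
  Σ                     88.0838       504.5334
P = 88.0838; Macaulay duration = 504.5334 / 88.0838 = 5.72788 half-year periods = 2.86394 years.
Modified duration = D_Mac / (1 + y) = 2.86394 / 1.04025 = 2.75313 years.

2.753 years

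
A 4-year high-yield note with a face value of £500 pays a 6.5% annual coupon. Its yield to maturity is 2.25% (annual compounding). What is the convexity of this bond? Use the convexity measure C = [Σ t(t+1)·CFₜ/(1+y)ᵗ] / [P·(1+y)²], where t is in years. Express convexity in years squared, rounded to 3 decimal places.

17.069

With y = 0.0225:
  t   CF        PV=CF/(1+0.0225)^t    t·PV        t(t+1)·PV
  1        32.50        31.7848        31.7848          63.5697
  2        32.50        31.0854        62.1708         186.5125
  3        32.50        30.4014        91.2042         364.8167
  4       532.50       487.1541     1,948.6163       9,743.0816
  Σ                    580.4257     2,133.7762      10,357.9805
P = 580.4257.
Convexity = Σ t(t+1)·PV / [P·(1+y)²] = 10,357.9805 / (580.4257 × 1.045506) = 17.06875.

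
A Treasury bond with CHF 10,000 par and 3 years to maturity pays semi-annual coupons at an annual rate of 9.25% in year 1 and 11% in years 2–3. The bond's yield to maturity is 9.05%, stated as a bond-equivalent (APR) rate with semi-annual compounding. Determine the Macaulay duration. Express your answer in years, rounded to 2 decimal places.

2.68 years

Periodic yield y = 0.04525. Discount each cash flow and weight by its period:
  t   CF        PV=CF/(1+0.04525)^t    t·PV
  1       462.50       442.4779       442.4779
  2       462.50       423.3225       846.6451
  3       550.00       481.6174     1,444.8522
  4       550.00       460.7677     1,843.0706
  5       550.00       440.8205     2,204.1026
  6    10,550.00     8,089.6811    48,538.0867
  Σ                 10,338.6871    55,319.2350
Price P = Σ PV = 10,338.6871.
Macaulay duration = Σ(t·PV) / P = 55,319.2350 / 10,338.6871 = 5.35070 half-year periods.
In years: 5.35070 / 2 = 2.67535 years.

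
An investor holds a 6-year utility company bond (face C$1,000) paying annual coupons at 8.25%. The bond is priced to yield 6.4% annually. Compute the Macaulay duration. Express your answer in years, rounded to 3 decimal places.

Periodic yield y = 0.064. Discount each cash flow and weight by its year:
  t   CF        PV=CF/(1+0.064)^t    t·PV
  1        82.50        77.5376        77.5376
  2        82.50        72.8737       145.7474
  3        82.50        68.4903       205.4709
  4        82.50        64.3706       257.4823
  5        82.50        60.4987       302.4933
  6     1,082.50       746.0675     4,476.4052
  Σ                  1,089.8383     5,465.1367
Price P = Σ PV = 1,089.8383.
Macaulay duration = Σ(t·PV) / P = 5,465.1367 / 1,089.8383 = 5.01463 years.

5.015 years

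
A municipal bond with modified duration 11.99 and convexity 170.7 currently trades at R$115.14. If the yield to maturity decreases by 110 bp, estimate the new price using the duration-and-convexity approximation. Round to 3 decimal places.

Duration effect: -D_mod·Δy = -11.99 × (-0.011) = +0.131890
Convexity effect: ½·C·(Δy)² = 0.5 × 170.7 × (-0.011)² = +0.01032735
ΔP/P ≈ +0.131890 + 0.01032735 = +0.14221735
New price ≈ 115.14 × (1 + 0.14221735) = 131.514905679.

R$131.515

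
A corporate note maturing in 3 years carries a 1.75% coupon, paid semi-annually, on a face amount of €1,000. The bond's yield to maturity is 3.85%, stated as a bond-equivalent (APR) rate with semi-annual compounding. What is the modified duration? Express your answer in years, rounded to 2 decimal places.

Periodic yield y = 0.01925. First find Macaulay duration:
  t   CF        PV=CF/(1+0.01925)^t    t·PV
  1         8.75         8.5847         8.5847
  2         8.75         8.4226        16.8452
  3         8.75         8.2635        24.7906
  4         8.75         8.1075        32.4299
  5         8.75         7.9543        39.7717
  6     1,008.75       899.7031     5,398.2187
  Σ                    941.0358     5,520.6409
P = 941.0358; Macaulay duration = 5,520.6409 / 941.0358 = 5.86656 half-year periods = 2.93328 years.
Modified duration = D_Mac / (1 + y) = 2.93328 / 1.01925 = 2.87788 years.

2.88 years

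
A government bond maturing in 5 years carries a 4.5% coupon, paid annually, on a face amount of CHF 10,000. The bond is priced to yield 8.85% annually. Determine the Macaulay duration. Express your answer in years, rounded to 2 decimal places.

4.54 years

Periodic yield y = 0.0885. Discount each cash flow and weight by its year:
  t   CF        PV=CF/(1+0.0885)^t    t·PV
  1       450.00       413.4130       413.4130
  2       450.00       379.8006       759.6012
  3       450.00       348.9211     1,046.7633
  4       450.00       320.5522     1,282.2089
  5    10,450.00     6,838.7090    34,193.5450
  Σ                  8,301.3958    37,695.5312
Price P = Σ PV = 8,301.3958.
Macaulay duration = Σ(t·PV) / P = 37,695.5312 / 8,301.3958 = 4.54087 years.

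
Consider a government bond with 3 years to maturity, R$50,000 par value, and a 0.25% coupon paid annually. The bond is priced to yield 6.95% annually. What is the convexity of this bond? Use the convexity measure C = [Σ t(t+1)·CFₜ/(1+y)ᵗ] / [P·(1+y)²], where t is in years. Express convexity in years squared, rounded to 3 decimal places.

With y = 0.0695:
  t   CF        PV=CF/(1+0.0695)^t    t·PV        t(t+1)·PV
  1       125.00       116.8770       116.8770         233.7541
  2       125.00       109.2819       218.5639         655.6917
  3    50,125.00    40,974.3449   122,923.0347     491,692.1389
  Σ                 41,200.5039   123,258.4757     492,581.5847
P = 41,200.5039.
Convexity = Σ t(t+1)·PV / [P·(1+y)²] = 492,581.5847 / (41,200.5039 × 1.143830) = 10.45235.

10.452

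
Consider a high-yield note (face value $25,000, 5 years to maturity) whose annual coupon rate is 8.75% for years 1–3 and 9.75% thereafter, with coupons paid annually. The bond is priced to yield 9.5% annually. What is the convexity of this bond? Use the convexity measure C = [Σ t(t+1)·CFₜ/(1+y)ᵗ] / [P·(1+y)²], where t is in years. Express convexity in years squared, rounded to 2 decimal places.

20.05

With y = 0.095:
  t   CF        PV=CF/(1+0.095)^t    t·PV        t(t+1)·PV
  1     2,187.50     1,997.7169     1,997.7169       3,995.4338
  2     2,187.50     1,824.3990     3,648.7980      10,946.3939
  3     2,187.50     1,666.1178     4,998.3534      19,993.4136
  4     2,437.50     1,695.4623     6,781.8494      33,909.2468
  5    27,437.50    17,429.0591    87,145.2953     522,871.7720
  Σ                 24,612.7551   104,572.0130     591,716.2601
P = 24,612.7551.
Convexity = Σ t(t+1)·PV / [P·(1+y)²] = 591,716.2601 / (24,612.7551 × 1.199025) = 20.05049.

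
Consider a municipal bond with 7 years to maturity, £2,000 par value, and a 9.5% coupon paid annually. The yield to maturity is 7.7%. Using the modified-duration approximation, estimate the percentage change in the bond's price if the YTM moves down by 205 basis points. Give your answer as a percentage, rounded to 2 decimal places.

+10.46%

Periodic yield y = 0.077. Modified duration first:
  t   CF        PV=CF/(1+0.077)^t    t·PV
  1       190.00       176.4160       176.4160
  2       190.00       163.8031       327.6063
  3       190.00       152.0920       456.2761
  4       190.00       141.2182       564.8730
  5       190.00       131.1219       655.6093
  6       190.00       121.7473       730.4839
  7     2,190.00     1,302.9693     9,120.7853
  Σ                  2,189.3679    12,032.0497
P = 2,189.3679; D_Mac = 5.49567 yrs; D_mod = 5.49567/(1+0.077) = 5.10276 yrs.
ΔP/P ≈ -D_mod · Δy = -5.10276 × (-0.0205) = +0.104607 = +10.4607%.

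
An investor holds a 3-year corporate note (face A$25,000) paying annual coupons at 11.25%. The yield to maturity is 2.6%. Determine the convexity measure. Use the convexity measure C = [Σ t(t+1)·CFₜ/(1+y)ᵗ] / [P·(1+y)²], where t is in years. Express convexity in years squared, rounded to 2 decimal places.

With y = 0.026:
  t   CF        PV=CF/(1+0.026)^t    t·PV        t(t+1)·PV
  1     2,812.50     2,741.2281     2,741.2281       5,482.4561
  2     2,812.50     2,671.7623     5,343.5245      16,030.5735
  3    27,812.50    25,751.2281    77,253.6843     309,014.7374
  Σ                 31,164.2184    85,338.4369     330,527.7670
P = 31,164.2184.
Convexity = Σ t(t+1)·PV / [P·(1+y)²] = 330,527.7670 / (31,164.2184 × 1.052676) = 10.07528.

10.08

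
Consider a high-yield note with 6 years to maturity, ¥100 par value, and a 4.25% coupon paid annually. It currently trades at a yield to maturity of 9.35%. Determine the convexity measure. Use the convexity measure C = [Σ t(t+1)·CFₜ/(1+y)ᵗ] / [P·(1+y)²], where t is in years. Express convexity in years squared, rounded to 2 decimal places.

29.95

With y = 0.0935:
  t   CF        PV=CF/(1+0.0935)^t    t·PV        t(t+1)·PV
  1         4.25         3.8866         3.8866           7.7732
  2         4.25         3.5543         7.1086          21.3257
  3         4.25         3.2504         9.7511          39.0044
  4         4.25         2.9724        11.8898          59.4489
  5         4.25         2.7183        13.5914          81.5486
  6       104.25        60.9766       365.8597       2,561.0180
  Σ                     77.3586       412.0872       2,770.1187
P = 77.3586.
Convexity = Σ t(t+1)·PV / [P·(1+y)²] = 2,770.1187 / (77.3586 × 1.195742) = 29.94692.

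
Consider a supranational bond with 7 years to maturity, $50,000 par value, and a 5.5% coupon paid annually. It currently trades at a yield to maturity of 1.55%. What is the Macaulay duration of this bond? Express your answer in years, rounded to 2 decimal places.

6.12 years

Periodic yield y = 0.0155. Discount each cash flow and weight by its year:
  t   CF        PV=CF/(1+0.0155)^t    t·PV
  1     2,750.00     2,708.0256     2,708.0256
  2     2,750.00     2,666.6919     5,333.3838
  3     2,750.00     2,625.9890     7,877.9671
  4     2,750.00     2,585.9075    10,343.6299
  5     2,750.00     2,546.4377    12,732.1885
  6     2,750.00     2,507.5704    15,045.4221
  7    52,750.00    47,365.5920   331,559.1441
  Σ                 63,006.2141   385,599.7611
Price P = Σ PV = 63,006.2141.
Macaulay duration = Σ(t·PV) / P = 385,599.7611 / 63,006.2141 = 6.12003 years.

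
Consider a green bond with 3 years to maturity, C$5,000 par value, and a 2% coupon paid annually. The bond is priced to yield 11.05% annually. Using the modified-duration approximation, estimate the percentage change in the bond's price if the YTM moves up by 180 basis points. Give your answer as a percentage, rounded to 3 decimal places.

-4.754%

Periodic yield y = 0.1105. Modified duration first:
  t   CF        PV=CF/(1+0.1105)^t    t·PV
  1       100.00        90.0495        90.0495
  2       100.00        81.0892       162.1783
  3     5,100.00     3,724.0413    11,172.1239
  Σ                  3,895.1800    11,424.3517
P = 3,895.1800; D_Mac = 2.93295 yrs; D_mod = 2.93295/(1+0.1105) = 2.64110 yrs.
ΔP/P ≈ -D_mod · Δy = -2.64110 × (+0.018) = -0.047540 = -4.7540%.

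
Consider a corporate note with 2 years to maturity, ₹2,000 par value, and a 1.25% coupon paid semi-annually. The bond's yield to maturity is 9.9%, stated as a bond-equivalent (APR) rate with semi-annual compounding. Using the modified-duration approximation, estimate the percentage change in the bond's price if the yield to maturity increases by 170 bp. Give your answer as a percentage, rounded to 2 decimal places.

-3.21%

Periodic yield y = 0.0495. Modified duration first:
  t   CF        PV=CF/(1+0.0495)^t    t·PV
  1        12.50        11.9104        11.9104
  2        12.50        11.3487        22.6973
  3        12.50        10.8134        32.4402
  4     2,012.50     1,658.8462     6,635.3847
  Σ                  1,692.9187     6,702.4327
P = 1,692.9187; D_Mac = 3.95910 half-year periods = 1.97955 yrs; D_mod = 1.97955/(1+0.0495) = 1.88618 yrs.
ΔP/P ≈ -D_mod · Δy = -1.88618 × (+0.017) = -0.032065 = -3.2065%.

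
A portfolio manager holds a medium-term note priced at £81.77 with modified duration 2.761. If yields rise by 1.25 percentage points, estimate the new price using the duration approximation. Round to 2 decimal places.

Duration approximation: ΔP/P ≈ -D_mod · Δy = -2.761 × (+0.0125) = -0.0345125.
New price ≈ 81.77 × (1 - 0.0345125) = 78.947912875.

£78.95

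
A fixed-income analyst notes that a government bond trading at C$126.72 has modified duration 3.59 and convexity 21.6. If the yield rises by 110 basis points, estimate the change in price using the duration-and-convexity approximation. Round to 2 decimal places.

-C$4.84

Duration effect: -D_mod·Δy = -3.59 × (+0.011) = -0.039490
Convexity effect: ½·C·(Δy)² = 0.5 × 21.6 × (0.011)² = +0.0013068
ΔP/P ≈ -0.039490 + 0.0013068 = -0.0381832
ΔP ≈ 126.72 × (-0.0381832) = -4.838575104.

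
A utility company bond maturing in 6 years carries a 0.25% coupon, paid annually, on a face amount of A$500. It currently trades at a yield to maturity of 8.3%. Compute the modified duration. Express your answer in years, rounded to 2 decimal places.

5.49 years

Periodic yield y = 0.083. First find Macaulay duration:
  t   CF        PV=CF/(1+0.083)^t    t·PV
  1         1.25         1.1542         1.1542
  2         1.25         1.0657         2.1315
  3         1.25         0.9841         2.9522
  4         1.25         0.9086         3.6346
  5         1.25         0.8390         4.1951
  6       501.25       310.6588     1,863.9527
  Σ                    315.6105     1,878.0203
P = 315.6105; Macaulay duration = 1,878.0203 / 315.6105 = 5.95044 years.
Modified duration = D_Mac / (1 + y) = 5.95044 / 1.083 = 5.49440 years.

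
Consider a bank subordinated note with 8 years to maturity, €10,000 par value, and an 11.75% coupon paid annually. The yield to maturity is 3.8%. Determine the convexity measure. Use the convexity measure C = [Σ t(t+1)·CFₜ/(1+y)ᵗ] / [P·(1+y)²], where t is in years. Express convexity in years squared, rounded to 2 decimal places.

45.70

With y = 0.038:
  t   CF        PV=CF/(1+0.038)^t    t·PV        t(t+1)·PV
  1     1,175.00     1,131.9846     1,131.9846       2,263.9692
  2     1,175.00     1,090.5439     2,181.0878       6,543.2635
  3     1,175.00     1,050.6203     3,151.8610      12,607.4441
  4     1,175.00     1,012.1583     4,048.6333      20,243.1665
  5     1,175.00       975.1044     4,875.5218      29,253.1308
  6     1,175.00       939.4069     5,636.4414      39,455.0898
  7     1,175.00       905.0163     6,335.1140      50,680.9117
  8    11,175.00     8,292.1797    66,337.4374     597,036.9364
  Σ                 15,397.0144    93,698.0813     758,083.9121
P = 15,397.0144.
Convexity = Σ t(t+1)·PV / [P·(1+y)²] = 758,083.9121 / (15,397.0144 × 1.077444) = 45.69683.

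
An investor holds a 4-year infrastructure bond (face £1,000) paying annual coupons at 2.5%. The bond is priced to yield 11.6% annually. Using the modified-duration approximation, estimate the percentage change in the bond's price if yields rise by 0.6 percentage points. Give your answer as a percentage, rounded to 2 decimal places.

-2.06%

Periodic yield y = 0.116. Modified duration first:
  t   CF        PV=CF/(1+0.116)^t    t·PV
  1        25.00        22.4014        22.4014
  2        25.00        20.0730        40.1459
  3        25.00        17.9865        53.9596
  4     1,025.00       660.7955     2,643.1821
  Σ                    721.2565     2,759.6890
P = 721.2565; D_Mac = 3.82622 yrs; D_mod = 3.82622/(1+0.116) = 3.42852 yrs.
ΔP/P ≈ -D_mod · Δy = -3.42852 × (+0.006) = -0.020571 = -2.0571%.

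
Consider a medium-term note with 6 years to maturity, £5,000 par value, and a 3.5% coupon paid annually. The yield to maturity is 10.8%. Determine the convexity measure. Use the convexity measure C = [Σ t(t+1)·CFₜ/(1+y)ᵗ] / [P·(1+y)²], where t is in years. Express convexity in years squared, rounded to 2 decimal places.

29.69

With y = 0.108:
  t   CF        PV=CF/(1+0.108)^t    t·PV        t(t+1)·PV
  1       175.00       157.9422       157.9422         315.8845
  2       175.00       142.5471       285.0943         855.2829
  3       175.00       128.6527       385.9580       1,543.8319
  4       175.00       116.1125       464.4500       2,322.2502
  5       175.00       104.7947       523.9734       3,143.8405
  6     5,175.00     2,796.8669    16,781.2011     117,468.4078
  Σ                  3,446.9161    18,598.6191     125,649.4977
P = 3,446.9161.
Convexity = Σ t(t+1)·PV / [P·(1+y)²] = 125,649.4977 / (3,446.9161 × 1.227664) = 29.69276.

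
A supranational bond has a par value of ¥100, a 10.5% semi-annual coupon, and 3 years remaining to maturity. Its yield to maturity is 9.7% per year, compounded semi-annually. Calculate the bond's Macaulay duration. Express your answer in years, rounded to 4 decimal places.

2.6539 years

Periodic yield y = 0.0485. Discount each cash flow and weight by its period:
  t   CF        PV=CF/(1+0.0485)^t    t·PV
  1         5.25         5.0072         5.0072
  2         5.25         4.7755         9.5511
  3         5.25         4.5546        13.6639
  4         5.25         4.3440        17.3758
  5         5.25         4.1430        20.7151
  6       105.25        79.2157       475.2945
  Σ                    102.0401       541.6075
Price P = Σ PV = 102.0401.
Macaulay duration = Σ(t·PV) / P = 541.6075 / 102.0401 = 5.30779 half-year periods.
In years: 5.30779 / 2 = 2.65390 years.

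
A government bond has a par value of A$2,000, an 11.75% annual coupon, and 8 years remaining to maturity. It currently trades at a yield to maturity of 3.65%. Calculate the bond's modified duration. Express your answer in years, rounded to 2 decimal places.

Periodic yield y = 0.0365. First find Macaulay duration:
  t   CF        PV=CF/(1+0.0365)^t    t·PV
  1       235.00       226.7246       226.7246
  2       235.00       218.7405       437.4810
  3       235.00       211.0377       633.1130
  4       235.00       203.6060       814.4241
  5       235.00       196.4361       982.1806
  6       235.00       189.5187     1,137.1121
  7       235.00       182.8448     1,279.9139
  8     2,235.00     1,677.7339    13,421.8711
  Σ                  3,106.6423    18,932.8203
P = 3,106.6423; Macaulay duration = 18,932.8203 / 3,106.6423 = 6.09430 years.
Modified duration = D_Mac / (1 + y) = 6.09430 / 1.0365 = 5.87969 years.

5.88 years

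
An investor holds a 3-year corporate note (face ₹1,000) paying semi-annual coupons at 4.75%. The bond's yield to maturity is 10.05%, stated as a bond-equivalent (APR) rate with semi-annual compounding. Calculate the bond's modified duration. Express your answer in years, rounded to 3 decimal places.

2.681 years

Periodic yield y = 0.05025. First find Macaulay duration:
  t   CF        PV=CF/(1+0.05025)^t    t·PV
  1        23.75        22.6137        22.6137
  2        23.75        21.5317        43.0634
  3        23.75        20.5015        61.5045
  4        23.75        19.5206        78.0823
  5        23.75        18.5866        92.9330
  6     1,023.75       762.8476     4,577.0855
  Σ                    865.6016     4,875.2824
P = 865.6016; Macaulay duration = 4,875.2824 / 865.6016 = 5.63225 half-year periods = 2.81612 years.
Modified duration = D_Mac / (1 + y) = 2.81612 / 1.05025 = 2.68138 years.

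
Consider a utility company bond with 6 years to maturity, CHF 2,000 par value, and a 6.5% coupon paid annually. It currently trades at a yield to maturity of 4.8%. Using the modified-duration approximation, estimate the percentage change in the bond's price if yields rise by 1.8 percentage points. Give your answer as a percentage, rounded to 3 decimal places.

-8.922%

Periodic yield y = 0.048. Modified duration first:
  t   CF        PV=CF/(1+0.048)^t    t·PV
  1       130.00       124.0458       124.0458
  2       130.00       118.3643       236.7286
  3       130.00       112.9430       338.8291
  4       130.00       107.7701       431.0803
  5       130.00       102.8340       514.1702
  6     2,130.00     1,607.7255     9,646.3532
  Σ                  2,173.6828    11,291.2073
P = 2,173.6828; D_Mac = 5.19451 yrs; D_mod = 5.19451/(1+0.048) = 4.95659 yrs.
ΔP/P ≈ -D_mod · Δy = -4.95659 × (+0.018) = -0.089219 = -8.9219%.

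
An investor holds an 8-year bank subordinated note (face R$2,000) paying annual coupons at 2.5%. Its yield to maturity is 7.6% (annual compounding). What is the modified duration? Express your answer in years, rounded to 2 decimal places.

6.69 years

Periodic yield y = 0.076. First find Macaulay duration:
  t   CF        PV=CF/(1+0.076)^t    t·PV
  1        50.00        46.4684        46.4684
  2        50.00        43.1862        86.3725
  3        50.00        40.1359       120.4078
  4        50.00        37.3010       149.2042
  5        50.00        34.6664       173.3320
  6        50.00        32.2178       193.3070
  7        50.00        29.9422       209.5956
  8     2,050.00     1,140.9213     9,127.3704
  Σ                  1,404.8394    10,106.0578
P = 1,404.8394; Macaulay duration = 10,106.0578 / 1,404.8394 = 7.19375 years.
Modified duration = D_Mac / (1 + y) = 7.19375 / 1.076 = 6.68564 years.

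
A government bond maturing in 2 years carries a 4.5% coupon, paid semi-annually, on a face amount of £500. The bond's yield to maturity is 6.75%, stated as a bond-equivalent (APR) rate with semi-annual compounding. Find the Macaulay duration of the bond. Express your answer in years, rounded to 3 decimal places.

Periodic yield y = 0.03375. Discount each cash flow and weight by its period:
  t   CF        PV=CF/(1+0.03375)^t    t·PV
  1        11.25        10.8827        10.8827
  2        11.25        10.5274        21.0548
  3        11.25        10.1837        30.5511
  4       511.25       447.6836     1,790.7346
  Σ                    479.2775     1,853.2232
Price P = Σ PV = 479.2775.
Macaulay duration = Σ(t·PV) / P = 1,853.2232 / 479.2775 = 3.86670 half-year periods.
In years: 3.86670 / 2 = 1.93335 years.

1.933 years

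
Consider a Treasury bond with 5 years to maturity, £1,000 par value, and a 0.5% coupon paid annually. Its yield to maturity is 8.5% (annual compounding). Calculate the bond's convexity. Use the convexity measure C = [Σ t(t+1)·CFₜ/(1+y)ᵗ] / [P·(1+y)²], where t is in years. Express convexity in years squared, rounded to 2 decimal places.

25.06

With y = 0.085:
  t   CF        PV=CF/(1+0.085)^t    t·PV        t(t+1)·PV
  1         5.00         4.6083         4.6083           9.2166
  2         5.00         4.2473         8.4946          25.4837
  3         5.00         3.9145        11.7436          46.9745
  4         5.00         3.6079        14.4315          72.1574
  5     1,005.00       668.3707     3,341.8533      20,051.1195
  Σ                    684.7486     3,381.1312      20,204.9517
P = 684.7486.
Convexity = Σ t(t+1)·PV / [P·(1+y)²] = 20,204.9517 / (684.7486 × 1.177225) = 25.06497.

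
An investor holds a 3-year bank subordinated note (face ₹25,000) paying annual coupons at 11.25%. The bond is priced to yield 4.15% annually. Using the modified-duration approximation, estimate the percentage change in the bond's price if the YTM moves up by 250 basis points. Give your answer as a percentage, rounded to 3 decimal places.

-6.560%

Periodic yield y = 0.0415. Modified duration first:
  t   CF        PV=CF/(1+0.0415)^t    t·PV
  1     2,812.50     2,700.4321     2,700.4321
  2     2,812.50     2,592.8296     5,185.6593
  3    27,812.50    24,618.5350    73,855.6050
  Σ                 29,911.7967    81,741.6964
P = 29,911.7967; D_Mac = 2.73276 yrs; D_mod = 2.73276/(1+0.0415) = 2.62387 yrs.
ΔP/P ≈ -D_mod · Δy = -2.62387 × (+0.025) = -0.065597 = -6.5597%.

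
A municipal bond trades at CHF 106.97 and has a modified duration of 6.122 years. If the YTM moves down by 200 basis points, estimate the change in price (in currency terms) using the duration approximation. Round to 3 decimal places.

Duration approximation: ΔP/P ≈ -D_mod · Δy = -6.122 × (-0.02) = +0.122440.
ΔP ≈ 106.97 × (+0.122440) = +13.0974068.

+CHF 13.097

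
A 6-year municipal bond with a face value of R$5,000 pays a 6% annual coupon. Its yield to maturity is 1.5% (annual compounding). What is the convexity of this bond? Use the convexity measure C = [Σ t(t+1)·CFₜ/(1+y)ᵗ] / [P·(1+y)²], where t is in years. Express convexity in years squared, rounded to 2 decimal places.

34.51

With y = 0.015:
  t   CF        PV=CF/(1+0.015)^t    t·PV        t(t+1)·PV
  1       300.00       295.5665       295.5665         591.1330
  2       300.00       291.1985       582.3970       1,747.1911
  3       300.00       286.8951       860.6853       3,442.7412
  4       300.00       282.6553     1,130.6211       5,653.1054
  5       300.00       278.4781     1,392.3905       8,354.3429
  6     5,300.00     4,847.0736    29,082.4417     203,577.0921
  Σ                  6,281.8671    33,344.1021     223,365.6057
P = 6,281.8671.
Convexity = Σ t(t+1)·PV / [P·(1+y)²] = 223,365.6057 / (6,281.8671 × 1.030225) = 34.51401.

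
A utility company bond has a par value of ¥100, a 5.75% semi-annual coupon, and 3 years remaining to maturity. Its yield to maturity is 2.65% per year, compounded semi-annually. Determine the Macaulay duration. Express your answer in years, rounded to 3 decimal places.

2.808 years

Periodic yield y = 0.01325. Discount each cash flow and weight by its period:
  t   CF        PV=CF/(1+0.01325)^t    t·PV
  1        2.875         2.8374         2.8374
  2        2.875         2.8003         5.6006
  3        2.875         2.7637         8.2910
  4        2.875         2.7275        10.9102
  5        2.875         2.6919        13.4594
  6      102.875        95.0627       570.3762
  Σ                    108.8835       611.4748
Price P = Σ PV = 108.8835.
Macaulay duration = Σ(t·PV) / P = 611.4748 / 108.8835 = 5.61586 half-year periods.
In years: 5.61586 / 2 = 2.80793 years.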